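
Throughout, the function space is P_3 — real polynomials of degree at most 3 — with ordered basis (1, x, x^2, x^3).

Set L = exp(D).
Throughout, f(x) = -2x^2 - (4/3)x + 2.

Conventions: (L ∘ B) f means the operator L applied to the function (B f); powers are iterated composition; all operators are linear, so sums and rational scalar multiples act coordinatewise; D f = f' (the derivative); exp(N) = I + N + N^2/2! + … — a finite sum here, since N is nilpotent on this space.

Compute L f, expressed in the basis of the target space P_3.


order-1 term: -4x - 4/3
order-2 term: -2
the series for exp(D) f terminates at order 2
exp(D) f = -2x^2 - (16/3)x - 4/3

the image equals g(x) = -2x^2 - (16/3)x - 4/3


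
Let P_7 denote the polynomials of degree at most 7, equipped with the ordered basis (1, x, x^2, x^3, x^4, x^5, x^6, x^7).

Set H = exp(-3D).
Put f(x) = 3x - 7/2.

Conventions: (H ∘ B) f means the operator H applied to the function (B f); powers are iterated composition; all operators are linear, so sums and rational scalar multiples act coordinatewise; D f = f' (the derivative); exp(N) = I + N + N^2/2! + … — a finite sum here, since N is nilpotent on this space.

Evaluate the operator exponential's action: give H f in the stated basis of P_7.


order-1 term: -9
the series for exp(-3D) f terminates at order 1
exp(-3D) f = 3x - 25/2

the result is g(x) = 3x - 25/2


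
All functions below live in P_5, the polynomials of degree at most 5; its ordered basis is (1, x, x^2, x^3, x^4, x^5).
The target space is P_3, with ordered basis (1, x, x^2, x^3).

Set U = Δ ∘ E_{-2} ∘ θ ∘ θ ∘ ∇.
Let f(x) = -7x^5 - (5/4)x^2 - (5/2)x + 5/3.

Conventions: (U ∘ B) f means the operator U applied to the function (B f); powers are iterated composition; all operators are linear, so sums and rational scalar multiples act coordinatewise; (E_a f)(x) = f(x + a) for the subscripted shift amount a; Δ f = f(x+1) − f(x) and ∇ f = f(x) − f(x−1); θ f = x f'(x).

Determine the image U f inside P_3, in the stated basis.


∇ f = -35x^4 + 70x^3 - 70x^2 + (65/2)x - 33/4
θ ∇ f = -140x^4 + 210x^3 - 140x^2 + (65/2)x
θ (θ ∘ ∇) f = -560x^4 + 630x^3 - 280x^2 + (65/2)x
E_{-2} θ (θ ∘ ∇) f = -560x^4 + 5110x^3 - 17500x^2 + (53265/2)x - 15185
Δ E_{-2} θ (θ ∘ ∇) f = -2240x^3 + 11970x^2 - 21910x + 27365/2

the image equals g(x) = -2240x^3 + 11970x^2 - 21910x + 27365/2


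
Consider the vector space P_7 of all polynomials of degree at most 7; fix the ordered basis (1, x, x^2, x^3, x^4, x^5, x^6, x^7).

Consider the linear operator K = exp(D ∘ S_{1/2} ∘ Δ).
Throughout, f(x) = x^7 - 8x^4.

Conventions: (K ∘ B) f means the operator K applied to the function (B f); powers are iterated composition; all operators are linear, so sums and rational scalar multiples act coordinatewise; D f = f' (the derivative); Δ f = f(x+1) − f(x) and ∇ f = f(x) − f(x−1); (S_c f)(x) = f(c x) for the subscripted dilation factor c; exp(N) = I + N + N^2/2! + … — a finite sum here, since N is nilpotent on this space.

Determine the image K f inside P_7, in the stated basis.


g(x) = x^7 + (21/32)x^5 - (151/32)x^4 + (2345/256)x^3 + (1233/256)x^2 - (87/512)x + 83/512

order-1 term: (21/32)x^5 + (105/32)x^4 + (35/4)x^3 + (9/8)x^2 - (27/2)x - 25/2
order-2 term: (105/256)x^3 + (945/256)x^2 + (105/8)x + 1437/128
order-3 term: (105/512)x + 735/512
the series for exp(D ∘ S_{1/2} ∘ Δ) f terminates at order 3
exp(D ∘ S_{1/2} ∘ Δ) f = x^7 + (21/32)x^5 - (151/32)x^4 + (2345/256)x^3 + (1233/256)x^2 - (87/512)x + 83/512


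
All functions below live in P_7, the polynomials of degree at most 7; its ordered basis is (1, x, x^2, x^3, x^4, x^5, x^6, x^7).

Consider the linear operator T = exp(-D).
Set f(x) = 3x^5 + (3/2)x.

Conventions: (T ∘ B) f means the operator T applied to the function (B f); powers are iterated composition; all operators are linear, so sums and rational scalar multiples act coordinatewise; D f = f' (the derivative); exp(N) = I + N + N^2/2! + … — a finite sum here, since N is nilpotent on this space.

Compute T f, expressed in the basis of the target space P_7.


order-1 term: -15x^4 - 3/2
order-2 term: 30x^3
order-3 term: -30x^2
order-4 term: 15x
order-5 term: -3
the series for exp(-D) f terminates at order 5
exp(-D) f = 3x^5 - 15x^4 + 30x^3 - 30x^2 + (33/2)x - 9/2

the result is g(x) = 3x^5 - 15x^4 + 30x^3 - 30x^2 + (33/2)x - 9/2


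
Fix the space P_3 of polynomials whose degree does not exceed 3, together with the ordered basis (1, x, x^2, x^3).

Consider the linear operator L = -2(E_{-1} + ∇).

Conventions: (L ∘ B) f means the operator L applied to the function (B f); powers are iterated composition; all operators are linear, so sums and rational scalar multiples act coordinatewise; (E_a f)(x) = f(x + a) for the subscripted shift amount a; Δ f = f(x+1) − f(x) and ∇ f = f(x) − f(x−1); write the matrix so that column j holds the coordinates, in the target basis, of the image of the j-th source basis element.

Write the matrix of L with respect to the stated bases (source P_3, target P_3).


image of 1: -2
image of x: -2x
image of x^2: -2x^2
image of x^3: -2x^3
each image's coordinates form column j of the matrix

the matrix is [[-2, 0, 0, 0]; [0, -2, 0, 0]; [0, 0, -2, 0]; [0, 0, 0, -2]] (rows listed top to bottom)


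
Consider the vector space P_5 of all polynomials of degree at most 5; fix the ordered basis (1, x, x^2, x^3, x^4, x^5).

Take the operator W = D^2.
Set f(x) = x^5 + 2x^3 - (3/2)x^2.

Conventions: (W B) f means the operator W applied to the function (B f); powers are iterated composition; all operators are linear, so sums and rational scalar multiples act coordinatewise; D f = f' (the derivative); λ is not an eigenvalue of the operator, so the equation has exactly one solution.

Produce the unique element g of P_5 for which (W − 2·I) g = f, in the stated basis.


write g with unknown coordinates in the stated basis and equate coefficients in (W − 2·I) g = f
solving from the highest basis element down gives g = -(1/2)x^5 - 6x^3 + (3/4)x^2 - 18x + 3/4
check: W g = -10x^3 - 36x + 3/2
so W g − 2·g = x^5 + 2x^3 - (3/2)x^2 = f ✓

g(x) = -(1/2)x^5 - 6x^3 + (3/4)x^2 - 18x + 3/4


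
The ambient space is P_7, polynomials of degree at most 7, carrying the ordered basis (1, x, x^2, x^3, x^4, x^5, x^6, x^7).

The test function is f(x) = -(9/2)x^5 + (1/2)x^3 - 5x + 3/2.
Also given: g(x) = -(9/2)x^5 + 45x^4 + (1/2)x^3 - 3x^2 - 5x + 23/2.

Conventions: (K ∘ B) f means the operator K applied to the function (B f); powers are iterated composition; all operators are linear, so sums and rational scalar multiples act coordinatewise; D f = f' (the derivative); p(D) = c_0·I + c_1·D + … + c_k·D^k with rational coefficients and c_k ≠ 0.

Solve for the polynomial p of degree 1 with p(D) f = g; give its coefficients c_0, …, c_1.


p(D) = I − 2·D, i.e. c_0 = 1, c_1 = -2

D^0 f = -(9/2)x^5 + (1/2)x^3 - 5x + 3/2
D^1 f = -(45/2)x^4 + (3/2)x^2 - 5
matching coefficients of g against c_0 f + c_1 Df + … from the top degree down determines the c_i
solution: c_0 = 1, c_1 = -2


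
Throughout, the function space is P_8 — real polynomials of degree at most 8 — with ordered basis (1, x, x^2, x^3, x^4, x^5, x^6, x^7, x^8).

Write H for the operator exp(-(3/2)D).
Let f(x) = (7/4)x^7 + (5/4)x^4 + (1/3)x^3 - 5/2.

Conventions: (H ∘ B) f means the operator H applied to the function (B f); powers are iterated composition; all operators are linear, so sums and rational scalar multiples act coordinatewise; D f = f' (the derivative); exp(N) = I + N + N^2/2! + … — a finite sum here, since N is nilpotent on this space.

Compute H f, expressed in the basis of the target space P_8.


g(x) = (7/4)x^7 - (147/8)x^6 + (1323/16)x^5 - (6575/32)x^4 + (58159/192)x^3 - (33753/128)x^2 + (31977/256)x - 13925/512

order-1 term: -(147/8)x^6 - (15/2)x^3 - (3/2)x^2
order-2 term: (1323/16)x^5 + (135/8)x^2 + (9/4)x
order-3 term: -(6615/32)x^4 - (135/8)x - 9/8
order-4 term: (19845/64)x^3 + 405/64
order-5 term: -(35721/128)x^2
order-6 term: (35721/256)x
order-7 term: -15309/512
the series for exp(-(3/2)D) f terminates at order 7
exp(-(3/2)D) f = (7/4)x^7 - (147/8)x^6 + (1323/16)x^5 - (6575/32)x^4 + (58159/192)x^3 - (33753/128)x^2 + (31977/256)x - 13925/512


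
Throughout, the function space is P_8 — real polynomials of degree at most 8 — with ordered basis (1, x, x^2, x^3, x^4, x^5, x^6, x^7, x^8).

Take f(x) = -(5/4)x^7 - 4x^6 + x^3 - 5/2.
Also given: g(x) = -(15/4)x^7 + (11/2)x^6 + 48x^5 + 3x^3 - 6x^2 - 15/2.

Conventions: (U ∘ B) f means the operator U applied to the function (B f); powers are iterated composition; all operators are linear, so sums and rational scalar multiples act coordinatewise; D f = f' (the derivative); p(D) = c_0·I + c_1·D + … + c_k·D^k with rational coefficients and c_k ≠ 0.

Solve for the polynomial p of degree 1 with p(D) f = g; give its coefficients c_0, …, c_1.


D^0 f = -(5/4)x^7 - 4x^6 + x^3 - 5/2
D^1 f = -(35/4)x^6 - 24x^5 + 3x^2
matching coefficients of g against c_0 f + c_1 Df + … from the top degree down determines the c_i
solution: c_0 = 3, c_1 = -2

p(D) = 3·I − 2·D, i.e. c_0 = 3, c_1 = -2


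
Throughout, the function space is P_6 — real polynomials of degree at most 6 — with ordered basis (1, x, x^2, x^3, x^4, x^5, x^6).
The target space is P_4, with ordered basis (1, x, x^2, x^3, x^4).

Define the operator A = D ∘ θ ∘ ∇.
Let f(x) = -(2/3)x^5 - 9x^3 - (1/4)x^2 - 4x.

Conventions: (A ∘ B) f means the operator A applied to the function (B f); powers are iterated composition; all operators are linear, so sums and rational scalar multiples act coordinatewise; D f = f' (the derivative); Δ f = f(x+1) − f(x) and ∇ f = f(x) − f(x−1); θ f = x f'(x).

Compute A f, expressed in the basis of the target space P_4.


∇ f = -(10/3)x^4 + (20/3)x^3 - (101/3)x^2 + (179/6)x - 161/12
θ ∇ f = -(40/3)x^4 + 20x^3 - (202/3)x^2 + (179/6)x
D θ ∇ f = -(160/3)x^3 + 60x^2 - (404/3)x + 179/6

the image equals g(x) = -(160/3)x^3 + 60x^2 - (404/3)x + 179/6


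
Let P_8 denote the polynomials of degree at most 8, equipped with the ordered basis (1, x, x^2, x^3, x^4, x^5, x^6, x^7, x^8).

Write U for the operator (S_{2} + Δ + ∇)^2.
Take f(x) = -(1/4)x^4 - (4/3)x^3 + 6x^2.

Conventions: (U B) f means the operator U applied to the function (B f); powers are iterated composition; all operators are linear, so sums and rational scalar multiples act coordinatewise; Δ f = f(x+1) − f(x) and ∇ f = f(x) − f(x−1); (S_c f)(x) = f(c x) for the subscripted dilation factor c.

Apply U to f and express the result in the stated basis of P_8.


S_{2} f = -4x^4 - (32/3)x^3 + 24x^2
Δ f = -x^3 - (11/2)x^2 + 7x + 53/12
∇ f = -x^3 - (5/2)x^2 + 15x - 85/12
(S_{2} + Δ + ∇) f = -4x^4 - (38/3)x^3 + 16x^2 + 22x - 8/3
S_{2} (S_{2} + Δ + ∇) f = -64x^4 - (304/3)x^3 + 64x^2 + 44x - 8/3
Δ (S_{2} + Δ + ∇) f = -16x^3 - 62x^2 - 22x + 64/3
∇ (S_{2} + Δ + ∇) f = -16x^3 - 14x^2 + 54x - 8/3
(S_{2} + Δ + ∇) (S_{2} + Δ + ∇) f = -64x^4 - (400/3)x^3 - 12x^2 + 76x + 16

the image equals g(x) = -64x^4 - (400/3)x^3 - 12x^2 + 76x + 16


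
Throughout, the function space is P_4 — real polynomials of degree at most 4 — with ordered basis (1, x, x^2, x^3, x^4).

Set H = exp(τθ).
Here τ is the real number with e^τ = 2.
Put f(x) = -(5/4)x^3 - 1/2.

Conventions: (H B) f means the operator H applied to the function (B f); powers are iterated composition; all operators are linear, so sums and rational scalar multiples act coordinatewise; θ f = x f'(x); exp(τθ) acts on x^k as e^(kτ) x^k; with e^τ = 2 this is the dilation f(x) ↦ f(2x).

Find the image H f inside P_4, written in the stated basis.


g(x) = -10x^3 - 1/2

exp(τθ) x^k = e^(kτ) x^k; with e^τ = 2 this sends x^k to 2^k x^k
x^3 ↦ 8 x^3
applying this coordinatewise to f: exp(τθ) f = -10x^3 - 1/2


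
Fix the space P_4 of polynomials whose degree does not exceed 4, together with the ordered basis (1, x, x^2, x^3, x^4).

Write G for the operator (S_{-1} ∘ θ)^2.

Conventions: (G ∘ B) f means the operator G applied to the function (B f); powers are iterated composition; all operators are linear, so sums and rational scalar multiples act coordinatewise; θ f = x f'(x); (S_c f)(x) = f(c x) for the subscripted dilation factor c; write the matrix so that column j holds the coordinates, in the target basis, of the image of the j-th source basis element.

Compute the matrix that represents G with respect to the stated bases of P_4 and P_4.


image of 1: 0
image of x: x
image of x^2: 4x^2
image of x^3: 9x^3
image of x^4: 16x^4
each image's coordinates form column j of the matrix

the matrix is [[0, 0, 0, 0, 0]; [0, 1, 0, 0, 0]; [0, 0, 4, 0, 0]; [0, 0, 0, 9, 0]; [0, 0, 0, 0, 16]] (rows listed top to bottom)


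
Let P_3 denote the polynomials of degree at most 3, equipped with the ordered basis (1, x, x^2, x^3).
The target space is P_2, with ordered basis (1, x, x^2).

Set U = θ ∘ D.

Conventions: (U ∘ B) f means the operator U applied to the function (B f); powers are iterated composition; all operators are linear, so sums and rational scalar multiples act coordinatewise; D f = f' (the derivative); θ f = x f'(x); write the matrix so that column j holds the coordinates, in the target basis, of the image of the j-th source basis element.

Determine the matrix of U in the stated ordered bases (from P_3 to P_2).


the matrix is [[0, 0, 0, 0]; [0, 0, 2, 0]; [0, 0, 0, 6]] (rows listed top to bottom)

image of 1: 0
image of x: 0
image of x^2: 2x
image of x^3: 6x^2
each image's coordinates form column j of the matrix


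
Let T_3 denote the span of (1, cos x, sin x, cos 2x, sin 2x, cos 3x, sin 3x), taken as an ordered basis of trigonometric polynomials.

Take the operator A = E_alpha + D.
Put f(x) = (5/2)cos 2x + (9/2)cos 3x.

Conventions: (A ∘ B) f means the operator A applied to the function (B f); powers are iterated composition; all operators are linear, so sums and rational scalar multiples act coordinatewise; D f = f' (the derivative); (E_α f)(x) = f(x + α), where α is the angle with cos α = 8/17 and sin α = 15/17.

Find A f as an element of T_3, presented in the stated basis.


E_alpha f = -(805/578)cos 2x - (600/289)sin 2x - (21996/4913)cos 3x + (4455/9826)sin 3x
D f = -5sin 2x - (27/2)sin 3x
(E_alpha + D) f = -(805/578)cos 2x - (2045/289)sin 2x - (21996/4913)cos 3x - (64098/4913)sin 3x

the image equals g(x) = -(805/578)cos 2x - (2045/289)sin 2x - (21996/4913)cos 3x - (64098/4913)sin 3x


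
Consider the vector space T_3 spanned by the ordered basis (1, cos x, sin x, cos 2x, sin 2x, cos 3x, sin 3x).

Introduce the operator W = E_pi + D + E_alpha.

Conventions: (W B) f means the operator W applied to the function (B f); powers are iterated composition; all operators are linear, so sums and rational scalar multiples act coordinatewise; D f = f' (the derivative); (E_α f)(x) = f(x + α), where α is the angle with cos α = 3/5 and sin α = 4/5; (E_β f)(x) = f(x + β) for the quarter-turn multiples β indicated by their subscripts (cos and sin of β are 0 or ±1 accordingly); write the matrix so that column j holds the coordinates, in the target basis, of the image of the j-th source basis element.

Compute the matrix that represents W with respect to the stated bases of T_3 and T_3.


image of 1: 2
image of cos x: -(2/5)cos x - (9/5)sin x
image of sin x: (9/5)cos x - (2/5)sin x
image of cos 2x: (18/25)cos 2x - (74/25)sin 2x
image of sin 2x: (74/25)cos 2x + (18/25)sin 2x
image of cos 3x: -(242/125)cos 3x - (419/125)sin 3x
image of sin 3x: (419/125)cos 3x - (242/125)sin 3x
each image's coordinates form column j of the matrix

the matrix is [[2, 0, 0, 0, 0, 0, 0]; [0, -2/5, 9/5, 0, 0, 0, 0]; [0, -9/5, -2/5, 0, 0, 0, 0]; [0, 0, 0, 18/25, 74/25, 0, 0]; [0, 0, 0, -74/25, 18/25, 0, 0]; [0, 0, 0, 0, 0, -242/125, 419/125]; [0, 0, 0, 0, 0, -419/125, -242/125]] (rows listed top to bottom)


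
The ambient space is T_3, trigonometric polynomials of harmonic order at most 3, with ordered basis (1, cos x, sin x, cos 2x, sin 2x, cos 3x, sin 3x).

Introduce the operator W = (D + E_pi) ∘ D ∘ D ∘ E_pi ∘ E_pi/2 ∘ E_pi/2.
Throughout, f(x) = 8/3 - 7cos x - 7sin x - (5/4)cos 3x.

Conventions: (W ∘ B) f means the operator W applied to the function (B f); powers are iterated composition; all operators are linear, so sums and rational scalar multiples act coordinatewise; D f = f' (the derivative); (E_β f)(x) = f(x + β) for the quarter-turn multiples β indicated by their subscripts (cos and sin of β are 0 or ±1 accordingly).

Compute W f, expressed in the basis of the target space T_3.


E_pi/2 f = 8/3 - 7cos x + 7sin x - (5/4)sin 3x
E_pi/2 E_pi/2 f = 8/3 + 7cos x + 7sin x + (5/4)cos 3x
E_pi E_pi/2 E_pi/2 f = 8/3 - 7cos x - 7sin x - (5/4)cos 3x
D (E_pi ∘ E_pi/2 ∘ E_pi/2) f = -7cos x + 7sin x + (15/4)sin 3x
D D (E_pi ∘ E_pi/2 ∘ E_pi/2) f = 7cos x + 7sin x + (45/4)cos 3x
D (D ∘ D) (E_pi ∘ E_pi/2 ∘ E_pi/2) f = 7cos x - 7sin x - (135/4)sin 3x
E_pi (D ∘ D) (E_pi ∘ E_pi/2 ∘ E_pi/2) f = -7cos x - 7sin x - (45/4)cos 3x
(D + E_pi) (D ∘ D) (E_pi ∘ E_pi/2 ∘ E_pi/2) f = -14sin x - (45/4)cos 3x - (135/4)sin 3x

the result is g(x) = -14sin x - (45/4)cos 3x - (135/4)sin 3x


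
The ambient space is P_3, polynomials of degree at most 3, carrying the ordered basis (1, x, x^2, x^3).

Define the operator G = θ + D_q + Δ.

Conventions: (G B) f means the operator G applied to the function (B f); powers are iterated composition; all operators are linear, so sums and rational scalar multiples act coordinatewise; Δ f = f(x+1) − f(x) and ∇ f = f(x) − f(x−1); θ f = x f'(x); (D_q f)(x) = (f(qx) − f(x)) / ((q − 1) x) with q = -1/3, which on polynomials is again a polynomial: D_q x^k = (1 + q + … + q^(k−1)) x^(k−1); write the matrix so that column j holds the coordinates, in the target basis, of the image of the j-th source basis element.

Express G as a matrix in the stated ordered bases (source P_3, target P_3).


image of 1: 0
image of x: x + 2
image of x^2: 2x^2 + (8/3)x + 1
image of x^3: 3x^3 + (34/9)x^2 + 3x + 1
each image's coordinates form column j of the matrix

the matrix is [[0, 2, 1, 1]; [0, 1, 8/3, 3]; [0, 0, 2, 34/9]; [0, 0, 0, 3]] (rows listed top to bottom)


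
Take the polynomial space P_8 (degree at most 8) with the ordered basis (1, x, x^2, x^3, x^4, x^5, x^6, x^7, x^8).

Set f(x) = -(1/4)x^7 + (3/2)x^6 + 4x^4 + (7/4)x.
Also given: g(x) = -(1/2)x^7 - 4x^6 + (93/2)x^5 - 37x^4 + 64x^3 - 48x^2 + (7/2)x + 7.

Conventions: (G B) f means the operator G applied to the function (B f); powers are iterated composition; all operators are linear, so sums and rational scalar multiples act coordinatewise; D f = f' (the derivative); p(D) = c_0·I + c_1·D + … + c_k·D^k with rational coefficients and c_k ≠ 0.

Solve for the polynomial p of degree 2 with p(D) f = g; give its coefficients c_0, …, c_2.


p(D) = 2·I + 4·D − D^2, i.e. c_0 = 2, c_1 = 4, c_2 = -1

D^0 f = -(1/4)x^7 + (3/2)x^6 + 4x^4 + (7/4)x
D^1 f = -(7/4)x^6 + 9x^5 + 16x^3 + 7/4
D^2 f = -(21/2)x^5 + 45x^4 + 48x^2
matching coefficients of g against c_0 f + c_1 Df + … from the top degree down determines the c_i
solution: c_0 = 2, c_1 = 4, c_2 = -1


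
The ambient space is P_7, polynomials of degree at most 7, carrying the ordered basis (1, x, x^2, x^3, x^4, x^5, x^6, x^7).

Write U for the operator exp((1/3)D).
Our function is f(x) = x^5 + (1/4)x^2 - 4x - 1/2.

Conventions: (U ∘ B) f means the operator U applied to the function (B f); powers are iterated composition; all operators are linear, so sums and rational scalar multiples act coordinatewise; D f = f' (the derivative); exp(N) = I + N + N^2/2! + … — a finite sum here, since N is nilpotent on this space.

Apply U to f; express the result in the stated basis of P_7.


g(x) = x^5 + (5/3)x^4 + (10/9)x^3 + (67/108)x^2 - (611/162)x - 1751/972

order-1 term: (5/3)x^4 + (1/6)x - 4/3
order-2 term: (10/9)x^3 + 1/36
order-3 term: (10/27)x^2
order-4 term: (5/81)x
order-5 term: 1/243
the series for exp((1/3)D) f terminates at order 5
exp((1/3)D) f = x^5 + (5/3)x^4 + (10/9)x^3 + (67/108)x^2 - (611/162)x - 1751/972


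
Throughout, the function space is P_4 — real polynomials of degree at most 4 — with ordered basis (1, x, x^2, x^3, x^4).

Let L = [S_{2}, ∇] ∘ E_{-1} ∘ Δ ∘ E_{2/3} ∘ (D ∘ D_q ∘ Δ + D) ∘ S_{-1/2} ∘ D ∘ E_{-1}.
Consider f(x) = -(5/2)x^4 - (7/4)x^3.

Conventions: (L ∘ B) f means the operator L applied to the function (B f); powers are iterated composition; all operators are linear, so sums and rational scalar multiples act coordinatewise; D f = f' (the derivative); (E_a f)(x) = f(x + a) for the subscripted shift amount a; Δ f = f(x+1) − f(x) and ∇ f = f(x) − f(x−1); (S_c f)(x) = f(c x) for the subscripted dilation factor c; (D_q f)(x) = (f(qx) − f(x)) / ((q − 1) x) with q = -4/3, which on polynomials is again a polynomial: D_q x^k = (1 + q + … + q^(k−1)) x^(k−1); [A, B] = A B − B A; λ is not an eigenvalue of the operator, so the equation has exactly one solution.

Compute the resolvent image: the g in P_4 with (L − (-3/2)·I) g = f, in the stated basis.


g(x) = -(5/3)x^4 - (7/6)x^3 + 10/3

write g with unknown coordinates in the stated basis and equate coefficients in (L − (-3/2)·I) g = f
solving from the highest basis element down gives g = -(5/3)x^4 - (7/6)x^3 + 10/3
check: L g = -5
so L g − (-3/2)·g = -(5/2)x^4 - (7/4)x^3 = f ✓


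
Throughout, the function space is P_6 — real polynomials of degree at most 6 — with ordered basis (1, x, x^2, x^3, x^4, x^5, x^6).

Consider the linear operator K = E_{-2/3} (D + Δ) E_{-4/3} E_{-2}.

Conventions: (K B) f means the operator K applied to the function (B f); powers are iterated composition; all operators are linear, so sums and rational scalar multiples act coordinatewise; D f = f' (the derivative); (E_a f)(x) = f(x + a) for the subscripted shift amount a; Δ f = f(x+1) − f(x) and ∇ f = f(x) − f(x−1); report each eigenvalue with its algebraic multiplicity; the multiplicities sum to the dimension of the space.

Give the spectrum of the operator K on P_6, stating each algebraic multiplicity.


image of 1: 0
image of x: 2
image of x^2: 4x - 15
image of x^3: 6x^2 - 45x + 85
image of x^4: 8x^3 - 90x^2 + 340x - 431
image of x^5: 10x^4 - 150x^3 + 850x^2 - 2155x + 2061
image of x^6: 12x^5 - 225x^4 + 1700x^3 - 6465x^2 + 12366x - 9511
the matrix is upper triangular; its diagonal is (0, 0, 0, 0, 0, 0, 0)
for a triangular matrix the eigenvalues are the diagonal entries, with algebraic multiplicity their repetition count

λ = 0 (multiplicity 7)


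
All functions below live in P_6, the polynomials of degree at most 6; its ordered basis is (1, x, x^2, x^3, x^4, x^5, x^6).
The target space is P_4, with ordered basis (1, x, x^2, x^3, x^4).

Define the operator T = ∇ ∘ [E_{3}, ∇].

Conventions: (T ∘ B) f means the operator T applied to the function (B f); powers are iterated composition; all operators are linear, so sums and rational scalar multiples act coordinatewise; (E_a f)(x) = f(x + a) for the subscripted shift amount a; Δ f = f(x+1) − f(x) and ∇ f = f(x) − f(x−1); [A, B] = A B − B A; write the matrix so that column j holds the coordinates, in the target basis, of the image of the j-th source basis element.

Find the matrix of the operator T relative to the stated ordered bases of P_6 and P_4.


the matrix is [[0, 0, 0, 0, 0, 0, 0]; [0, 0, 0, 0, 0, 0, 0]; [0, 0, 0, 0, 0, 0, 0]; [0, 0, 0, 0, 0, 0, 0]; [0, 0, 0, 0, 0, 0, 0]] (rows listed top to bottom)

image of 1: 0
image of x: 0
image of x^2: 0
image of x^3: 0
image of x^4: 0
image of x^5: 0
image of x^6: 0
each image's coordinates form column j of the matrix


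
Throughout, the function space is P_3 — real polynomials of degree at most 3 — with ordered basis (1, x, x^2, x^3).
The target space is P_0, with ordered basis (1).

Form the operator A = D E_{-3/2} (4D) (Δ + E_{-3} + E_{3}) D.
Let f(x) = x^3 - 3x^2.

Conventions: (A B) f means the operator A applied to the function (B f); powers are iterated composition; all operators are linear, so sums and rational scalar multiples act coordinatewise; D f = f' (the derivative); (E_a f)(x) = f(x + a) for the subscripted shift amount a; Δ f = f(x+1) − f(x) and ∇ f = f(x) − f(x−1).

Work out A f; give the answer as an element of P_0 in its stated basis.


g(x) = 48

D f = 3x^2 - 6x
Δ D f = 6x - 3
E_{-3} D f = 3x^2 - 24x + 45
E_{3} D f = 3x^2 + 12x + 9
(Δ + E_{-3} + E_{3}) D f = 6x^2 - 6x + 51
D (Δ + E_{-3} + E_{3}) D f = 12x - 6
(4D) (Δ + E_{-3} + E_{3}) D f = 48x - 24
E_{-3/2} (4D) (Δ + E_{-3} + E_{3}) D f = 48x - 96
D E_{-3/2} (4D) (Δ + E_{-3} + E_{3}) D f = 48


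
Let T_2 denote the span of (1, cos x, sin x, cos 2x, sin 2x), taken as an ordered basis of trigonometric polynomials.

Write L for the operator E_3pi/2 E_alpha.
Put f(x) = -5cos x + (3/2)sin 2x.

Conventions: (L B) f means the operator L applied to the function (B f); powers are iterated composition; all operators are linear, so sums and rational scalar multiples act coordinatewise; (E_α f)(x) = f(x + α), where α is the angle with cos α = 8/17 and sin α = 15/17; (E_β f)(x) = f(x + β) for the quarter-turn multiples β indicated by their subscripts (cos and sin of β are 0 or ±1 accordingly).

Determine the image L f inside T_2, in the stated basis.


E_alpha f = -(40/17)cos x + (75/17)sin x + (360/289)cos 2x - (483/578)sin 2x
E_3pi/2 E_alpha f = -(75/17)cos x - (40/17)sin x - (360/289)cos 2x + (483/578)sin 2x

the result is g(x) = -(75/17)cos x - (40/17)sin x - (360/289)cos 2x + (483/578)sin 2x


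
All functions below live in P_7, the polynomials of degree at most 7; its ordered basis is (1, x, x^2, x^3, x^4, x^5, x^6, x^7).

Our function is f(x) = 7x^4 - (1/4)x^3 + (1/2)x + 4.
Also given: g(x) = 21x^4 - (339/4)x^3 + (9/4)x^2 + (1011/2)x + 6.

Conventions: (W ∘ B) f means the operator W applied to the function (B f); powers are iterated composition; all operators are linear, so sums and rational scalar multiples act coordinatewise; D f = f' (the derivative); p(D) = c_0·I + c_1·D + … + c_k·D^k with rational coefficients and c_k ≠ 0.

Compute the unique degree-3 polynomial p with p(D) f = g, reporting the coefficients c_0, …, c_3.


D^0 f = 7x^4 - (1/4)x^3 + (1/2)x + 4
D^1 f = 28x^3 - (3/4)x^2 + 1/2
D^2 f = 84x^2 - (3/2)x
D^3 f = 168x - 3/2
matching coefficients of g against c_0 f + c_1 Df + … from the top degree down determines the c_i
solution: c_0 = 3, c_1 = -3, c_2 = 0, c_3 = 3

c_0 = 3, c_1 = -3, c_2 = 0, c_3 = 3


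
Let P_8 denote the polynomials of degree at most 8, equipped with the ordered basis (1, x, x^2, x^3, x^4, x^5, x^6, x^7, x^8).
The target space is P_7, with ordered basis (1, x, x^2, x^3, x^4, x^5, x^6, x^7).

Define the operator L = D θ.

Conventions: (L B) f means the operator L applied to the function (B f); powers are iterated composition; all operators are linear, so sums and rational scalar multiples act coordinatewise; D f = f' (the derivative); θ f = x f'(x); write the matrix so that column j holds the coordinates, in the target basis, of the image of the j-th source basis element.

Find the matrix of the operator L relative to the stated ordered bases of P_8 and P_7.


the matrix is [[0, 1, 0, 0, 0, 0, 0, 0, 0]; [0, 0, 4, 0, 0, 0, 0, 0, 0]; [0, 0, 0, 9, 0, 0, 0, 0, 0]; [0, 0, 0, 0, 16, 0, 0, 0, 0]; [0, 0, 0, 0, 0, 25, 0, 0, 0]; [0, 0, 0, 0, 0, 0, 36, 0, 0]; [0, 0, 0, 0, 0, 0, 0, 49, 0]; [0, 0, 0, 0, 0, 0, 0, 0, 64]] (rows listed top to bottom)

image of 1: 0
image of x: 1
image of x^2: 4x
image of x^3: 9x^2
image of x^4: 16x^3
image of x^5: 25x^4
image of x^6: 36x^5
image of x^7: 49x^6
image of x^8: 64x^7
each image's coordinates form column j of the matrix


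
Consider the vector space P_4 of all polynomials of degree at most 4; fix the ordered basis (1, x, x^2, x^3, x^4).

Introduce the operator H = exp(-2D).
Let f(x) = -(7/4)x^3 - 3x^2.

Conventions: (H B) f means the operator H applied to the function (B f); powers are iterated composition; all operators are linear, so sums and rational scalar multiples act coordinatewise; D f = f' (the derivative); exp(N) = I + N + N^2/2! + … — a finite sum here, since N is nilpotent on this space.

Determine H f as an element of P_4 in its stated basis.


the image equals g(x) = -(7/4)x^3 + (15/2)x^2 - 9x + 2

order-1 term: (21/2)x^2 + 12x
order-2 term: -21x - 12
order-3 term: 14
the series for exp(-2D) f terminates at order 3
exp(-2D) f = -(7/4)x^3 + (15/2)x^2 - 9x + 2


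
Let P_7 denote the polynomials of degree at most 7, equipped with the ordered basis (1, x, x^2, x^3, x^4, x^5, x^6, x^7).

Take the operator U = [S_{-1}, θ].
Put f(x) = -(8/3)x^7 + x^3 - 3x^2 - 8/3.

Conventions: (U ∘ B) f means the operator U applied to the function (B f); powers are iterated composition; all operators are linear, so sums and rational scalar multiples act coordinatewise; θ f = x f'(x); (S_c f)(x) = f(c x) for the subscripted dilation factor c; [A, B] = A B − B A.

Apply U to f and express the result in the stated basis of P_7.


θ f = -(56/3)x^7 + 3x^3 - 6x^2
S_{-1} θ f = (56/3)x^7 - 3x^3 - 6x^2
S_{-1} f = (8/3)x^7 - x^3 - 3x^2 - 8/3
θ S_{-1} f = (56/3)x^7 - 3x^3 - 6x^2
[S_{-1}, θ] f = 0

the result is g(x) = 0


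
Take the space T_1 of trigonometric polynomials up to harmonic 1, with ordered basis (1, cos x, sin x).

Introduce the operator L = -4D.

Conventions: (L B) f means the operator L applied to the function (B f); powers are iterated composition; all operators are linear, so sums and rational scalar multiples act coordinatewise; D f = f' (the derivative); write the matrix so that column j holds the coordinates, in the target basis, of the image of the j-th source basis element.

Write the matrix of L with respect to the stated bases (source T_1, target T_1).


image of 1: 0
image of cos x: 4sin x
image of sin x: -4cos x
each image's coordinates form column j of the matrix

the matrix is [[0, 0, 0]; [0, 0, -4]; [0, 4, 0]] (rows listed top to bottom)


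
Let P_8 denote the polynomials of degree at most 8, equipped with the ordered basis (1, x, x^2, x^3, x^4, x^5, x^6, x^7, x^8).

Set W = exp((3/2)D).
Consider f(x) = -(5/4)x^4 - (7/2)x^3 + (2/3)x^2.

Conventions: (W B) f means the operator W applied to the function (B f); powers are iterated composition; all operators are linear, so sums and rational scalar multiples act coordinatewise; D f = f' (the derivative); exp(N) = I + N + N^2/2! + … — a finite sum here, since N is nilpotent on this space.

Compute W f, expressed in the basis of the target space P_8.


order-1 term: -(15/2)x^3 - (63/4)x^2 + 2x
order-2 term: -(135/8)x^2 - (189/8)x + 3/2
order-3 term: -(135/8)x - 189/16
order-4 term: -405/64
the series for exp((3/2)D) f terminates at order 4
exp((3/2)D) f = -(5/4)x^4 - 11x^3 - (767/24)x^2 - (77/2)x - 1065/64

the result is g(x) = -(5/4)x^4 - 11x^3 - (767/24)x^2 - (77/2)x - 1065/64


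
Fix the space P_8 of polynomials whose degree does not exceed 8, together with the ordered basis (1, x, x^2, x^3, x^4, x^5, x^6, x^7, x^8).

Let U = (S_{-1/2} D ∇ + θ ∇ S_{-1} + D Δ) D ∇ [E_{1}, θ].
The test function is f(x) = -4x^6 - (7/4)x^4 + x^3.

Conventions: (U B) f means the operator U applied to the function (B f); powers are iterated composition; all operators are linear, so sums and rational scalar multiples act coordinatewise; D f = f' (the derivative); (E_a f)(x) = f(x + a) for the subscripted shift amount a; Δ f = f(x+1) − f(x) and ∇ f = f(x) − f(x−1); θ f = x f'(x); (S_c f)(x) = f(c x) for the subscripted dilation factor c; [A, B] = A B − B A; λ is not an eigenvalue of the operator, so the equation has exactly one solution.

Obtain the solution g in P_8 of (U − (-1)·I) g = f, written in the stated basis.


the result is g(x) = -4x^6 - (7/4)x^4 + x^3 - 2880x^2 + 4320x + 2880

write g with unknown coordinates in the stated basis and equate coefficients in (U − (-1)·I) g = f
solving from the highest basis element down gives g = -4x^6 - (7/4)x^4 + x^3 - 2880x^2 + 4320x + 2880
check: U g = 2880x^2 - 4320x - 2880
so U g − (-1)·g = -4x^6 - (7/4)x^4 + x^3 = f ✓


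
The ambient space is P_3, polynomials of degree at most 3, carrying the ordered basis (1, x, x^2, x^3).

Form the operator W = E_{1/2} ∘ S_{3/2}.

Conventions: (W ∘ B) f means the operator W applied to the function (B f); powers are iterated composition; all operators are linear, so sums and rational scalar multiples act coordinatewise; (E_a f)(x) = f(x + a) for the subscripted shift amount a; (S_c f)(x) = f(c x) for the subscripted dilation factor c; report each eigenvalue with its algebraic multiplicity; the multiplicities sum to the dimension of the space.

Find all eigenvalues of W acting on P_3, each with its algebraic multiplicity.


λ = 1 (multiplicity 1), λ = 3/2 (multiplicity 1), λ = 9/4 (multiplicity 1), λ = 27/8 (multiplicity 1)

image of 1: 1
image of x: (3/2)x + 3/4
image of x^2: (9/4)x^2 + (9/4)x + 9/16
image of x^3: (27/8)x^3 + (81/16)x^2 + (81/32)x + 27/64
the matrix is upper triangular; its diagonal is (1, 3/2, 9/4, 27/8)
for a triangular matrix the eigenvalues are the diagonal entries, with algebraic multiplicity their repetition count


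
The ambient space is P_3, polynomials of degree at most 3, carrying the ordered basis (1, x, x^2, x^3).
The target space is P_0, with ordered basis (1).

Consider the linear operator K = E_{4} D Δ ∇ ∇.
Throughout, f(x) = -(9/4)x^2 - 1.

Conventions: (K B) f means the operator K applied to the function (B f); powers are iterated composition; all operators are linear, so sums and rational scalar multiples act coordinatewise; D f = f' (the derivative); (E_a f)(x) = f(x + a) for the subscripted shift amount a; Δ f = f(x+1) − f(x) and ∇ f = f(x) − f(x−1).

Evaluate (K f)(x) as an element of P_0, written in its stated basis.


g(x) = 0

∇ f = -(9/2)x + 9/4
∇ ∇ f = -9/2
Δ (∇ ∇) f = 0
D Δ (∇ ∇) f = 0
E_{4} (D Δ) (∇ ∇) f = 0


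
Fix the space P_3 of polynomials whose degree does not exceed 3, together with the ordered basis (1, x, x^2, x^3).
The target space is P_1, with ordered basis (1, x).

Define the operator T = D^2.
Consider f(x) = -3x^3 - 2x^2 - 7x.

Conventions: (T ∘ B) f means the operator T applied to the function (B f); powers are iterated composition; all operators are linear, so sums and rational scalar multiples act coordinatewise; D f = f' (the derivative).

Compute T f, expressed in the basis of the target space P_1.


g(x) = -18x - 4

D f = -9x^2 - 4x - 7
D D f = -18x - 4


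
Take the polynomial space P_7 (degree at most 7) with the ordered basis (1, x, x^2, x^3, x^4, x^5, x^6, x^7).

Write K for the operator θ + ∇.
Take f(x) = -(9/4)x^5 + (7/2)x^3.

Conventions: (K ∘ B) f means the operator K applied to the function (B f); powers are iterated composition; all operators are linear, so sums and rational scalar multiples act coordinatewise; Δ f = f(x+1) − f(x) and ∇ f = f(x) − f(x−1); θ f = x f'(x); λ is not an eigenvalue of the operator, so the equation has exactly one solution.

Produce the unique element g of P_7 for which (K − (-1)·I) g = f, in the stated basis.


the result is g(x) = -(3/8)x^5 + (3/8)x^4 - (7/16)x^3 + (39/16)x^2 - (153/32)x + 269/32

write g with unknown coordinates in the stated basis and equate coefficients in (K − (-1)·I) g = f
solving from the highest basis element down gives g = -(3/8)x^5 + (3/8)x^4 - (7/16)x^3 + (39/16)x^2 - (153/32)x + 269/32
check: K g = -(15/8)x^5 - (3/8)x^4 + (63/16)x^3 - (39/16)x^2 + (153/32)x - 269/32
so K g − (-1)·g = -(9/4)x^5 + (7/2)x^3 = f ✓


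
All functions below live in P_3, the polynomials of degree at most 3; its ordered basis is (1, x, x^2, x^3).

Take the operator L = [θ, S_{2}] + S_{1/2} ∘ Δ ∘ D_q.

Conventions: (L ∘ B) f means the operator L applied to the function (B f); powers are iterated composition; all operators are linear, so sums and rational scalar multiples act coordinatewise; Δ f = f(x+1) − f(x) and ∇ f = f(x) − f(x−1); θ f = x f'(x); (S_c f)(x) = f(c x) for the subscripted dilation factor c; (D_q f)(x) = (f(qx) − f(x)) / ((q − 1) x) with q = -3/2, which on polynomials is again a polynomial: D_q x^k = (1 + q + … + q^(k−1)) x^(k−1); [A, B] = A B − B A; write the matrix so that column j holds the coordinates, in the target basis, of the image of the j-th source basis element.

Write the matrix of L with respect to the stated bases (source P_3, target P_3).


image of 1: 0
image of x: 0
image of x^2: -1/2
image of x^3: (7/4)x + 7/4
each image's coordinates form column j of the matrix

the matrix is [[0, 0, -1/2, 7/4]; [0, 0, 0, 7/4]; [0, 0, 0, 0]; [0, 0, 0, 0]] (rows listed top to bottom)


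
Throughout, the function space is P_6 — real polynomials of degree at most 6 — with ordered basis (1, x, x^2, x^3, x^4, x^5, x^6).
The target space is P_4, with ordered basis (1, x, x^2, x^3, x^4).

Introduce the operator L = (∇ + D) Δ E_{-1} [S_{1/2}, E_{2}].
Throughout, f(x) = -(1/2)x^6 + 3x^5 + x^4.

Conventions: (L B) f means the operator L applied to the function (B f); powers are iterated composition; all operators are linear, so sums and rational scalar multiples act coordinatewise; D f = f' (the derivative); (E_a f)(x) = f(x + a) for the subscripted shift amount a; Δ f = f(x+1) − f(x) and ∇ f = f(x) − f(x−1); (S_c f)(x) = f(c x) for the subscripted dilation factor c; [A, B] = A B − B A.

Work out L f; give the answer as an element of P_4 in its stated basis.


the image equals g(x) = -(15/4)x^3 - (45/16)x^2 + (711/16)x + 2667/32

E_{2} f = -(1/2)x^6 - 3x^5 + x^4 + 48x^3 + 144x^2 + 176x + 80
S_{1/2} E_{2} f = -(1/128)x^6 - (3/32)x^5 + (1/16)x^4 + 6x^3 + 36x^2 + 88x + 80
S_{1/2} f = -(1/128)x^6 + (3/32)x^5 + (1/16)x^4
E_{2} S_{1/2} f = -(1/128)x^6 + (17/32)x^4 + 3x^3 + (57/8)x^2 + 8x + 7/2
[S_{1/2}, E_{2}] f = -(3/32)x^5 - (15/32)x^4 + 3x^3 + (231/8)x^2 + 80x + 153/2
E_{-1} [S_{1/2}, E_{2}] f = -(3/32)x^5 + (63/16)x^3 + 18x^2 + (1045/32)x + 22
Δ E_{-1} [S_{1/2}, E_{2}] f = -(15/32)x^4 - (15/16)x^3 + (87/8)x^2 + (1515/32)x + 109/2
∇ (Δ E_{-1}) [S_{1/2}, E_{2}] f = -(15/8)x^3 + (363/16)x + 36
D (Δ E_{-1}) [S_{1/2}, E_{2}] f = -(15/8)x^3 - (45/16)x^2 + (87/4)x + 1515/32
(∇ + D) (Δ E_{-1}) [S_{1/2}, E_{2}] f = -(15/4)x^3 - (45/16)x^2 + (711/16)x + 2667/32


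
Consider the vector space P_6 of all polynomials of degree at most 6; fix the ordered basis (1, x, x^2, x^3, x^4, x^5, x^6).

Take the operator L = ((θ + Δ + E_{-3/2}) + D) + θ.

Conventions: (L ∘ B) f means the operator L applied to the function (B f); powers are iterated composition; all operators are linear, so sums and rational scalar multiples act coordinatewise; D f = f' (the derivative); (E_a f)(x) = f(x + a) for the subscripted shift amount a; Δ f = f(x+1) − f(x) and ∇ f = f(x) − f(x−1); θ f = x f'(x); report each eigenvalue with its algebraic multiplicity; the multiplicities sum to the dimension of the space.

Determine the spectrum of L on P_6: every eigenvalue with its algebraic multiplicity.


λ = 1 (multiplicity 1), λ = 3 (multiplicity 1), λ = 5 (multiplicity 1), λ = 7 (multiplicity 1), λ = 9 (multiplicity 1), λ = 11 (multiplicity 1), λ = 13 (multiplicity 1)

image of 1: 1
image of x: 3x + 1/2
image of x^2: 5x^2 + x + 13/4
image of x^3: 7x^3 + (3/2)x^2 + (39/4)x - 19/8
image of x^4: 9x^4 + 2x^3 + (39/2)x^2 - (19/2)x + 97/16
image of x^5: 11x^5 + (5/2)x^4 + (65/2)x^3 - (95/4)x^2 + (485/16)x - 211/32
image of x^6: 13x^6 + 3x^5 + (195/4)x^4 - (95/2)x^3 + (1455/16)x^2 - (633/16)x + 793/64
the matrix is upper triangular; its diagonal is (1, 3, 5, 7, 9, 11, 13)
for a triangular matrix the eigenvalues are the diagonal entries, with algebraic multiplicity their repetition count


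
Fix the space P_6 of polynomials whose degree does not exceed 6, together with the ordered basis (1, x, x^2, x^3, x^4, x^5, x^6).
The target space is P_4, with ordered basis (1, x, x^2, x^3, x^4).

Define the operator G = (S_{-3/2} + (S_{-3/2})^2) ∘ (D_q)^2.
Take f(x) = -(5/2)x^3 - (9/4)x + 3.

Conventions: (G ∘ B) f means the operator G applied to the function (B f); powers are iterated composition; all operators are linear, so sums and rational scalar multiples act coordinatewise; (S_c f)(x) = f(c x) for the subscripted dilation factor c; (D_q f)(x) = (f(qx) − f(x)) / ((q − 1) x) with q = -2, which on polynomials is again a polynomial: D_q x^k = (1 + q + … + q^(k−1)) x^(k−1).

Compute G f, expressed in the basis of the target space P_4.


D_q f = -(15/2)x^2 - 9/4
D_q D_q f = (15/2)x
S_{-3/2} (D_q)^2 f = -(45/4)x
S_{-3/2} (D_q)^2 f = -(45/4)x
S_{-3/2} S_{-3/2} (D_q)^2 f = (135/8)x
(S_{-3/2} + (S_{-3/2})^2) (D_q)^2 f = (45/8)x

g(x) = (45/8)x
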